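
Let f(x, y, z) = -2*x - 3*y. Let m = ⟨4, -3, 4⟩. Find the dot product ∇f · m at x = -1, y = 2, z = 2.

1

∂f/∂x = -2
∂f/∂y = -3
∂f/∂z = 0
∇f at (-1, 2, 2) = (-2, -3, 0)
∇f · m = (-2)(4) + (-3)(-3) + (0)(4) = 1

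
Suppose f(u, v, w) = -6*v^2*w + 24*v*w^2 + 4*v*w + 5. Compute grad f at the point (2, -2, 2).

∂f/∂u = 0
∂f/∂v = -12*v*w + 24*w^2 + 4*w
∂f/∂w = -6*v^2 + 48*v*w + 4*v
∇f = (0, -12*v*w + 24*w^2 + 4*w, -6*v^2 + 48*v*w + 4*v)
At (2, -2, 2): (0, 152, -224).

(0, 152, -224)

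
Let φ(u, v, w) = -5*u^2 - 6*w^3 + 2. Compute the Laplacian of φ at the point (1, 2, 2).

-82

∂²φ/∂u² = -10
∂²φ/∂v² = 0
∂²φ/∂w² = -36*w
∇²φ = -36*w - 10
At (1, 2, 2): -82.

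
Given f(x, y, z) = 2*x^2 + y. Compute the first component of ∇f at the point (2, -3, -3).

(∇f)_1 = ∂f/∂x = 4*x
At (2, -3, -3): 8.

8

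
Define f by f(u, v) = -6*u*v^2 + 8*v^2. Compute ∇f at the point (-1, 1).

∂f/∂u = -6*v^2
∂f/∂v = -12*u*v + 16*v
∇f = (-6*v^2, -12*u*v + 16*v)
At (-1, 1): (-6, 28).

(-6, 28)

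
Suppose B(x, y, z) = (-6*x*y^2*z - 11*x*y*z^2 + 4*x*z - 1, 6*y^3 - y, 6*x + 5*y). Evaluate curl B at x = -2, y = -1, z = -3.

(∇×B)₁ = ∂B₃/∂y − ∂B₂/∂z = 5
(∇×B)₂ = ∂B₁/∂z − ∂B₃/∂x = -6*x*y^2 - 22*x*y*z + 4*x - 6
(∇×B)₃ = ∂B₂/∂x − ∂B₁/∂y = 12*x*y*z + 11*x*z^2
∇×B = (5, -6*x*y^2 - 22*x*y*z + 4*x - 6, 12*x*y*z + 11*x*z^2)
At (-2, -1, -3): (5, 130, -270).

(5, 130, -270)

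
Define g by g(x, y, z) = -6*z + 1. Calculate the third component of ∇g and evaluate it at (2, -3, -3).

-6

(∇g)_3 = ∂g/∂z = -6
At (2, -3, -3): -6.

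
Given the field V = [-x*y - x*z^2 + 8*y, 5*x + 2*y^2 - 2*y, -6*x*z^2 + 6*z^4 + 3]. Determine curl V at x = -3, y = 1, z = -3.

(0, 36, -6)

(∇×V)₁ = ∂V₃/∂y − ∂V₂/∂z = 0
(∇×V)₂ = ∂V₁/∂z − ∂V₃/∂x = -2*x*z + 6*z^2
(∇×V)₃ = ∂V₂/∂x − ∂V₁/∂y = x - 3
∇×V = (0, -2*x*z + 6*z^2, x - 3)
At (-3, 1, -3): (0, 36, -6).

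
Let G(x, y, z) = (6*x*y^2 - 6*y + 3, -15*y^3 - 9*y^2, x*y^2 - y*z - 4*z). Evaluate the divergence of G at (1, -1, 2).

-24

∂G₁/∂x = 6*y^2
∂G₂/∂y = -45*y^2 - 18*y
∂G₃/∂z = -y - 4
∇·G = -39*y^2 - 19*y - 4
At (1, -1, 2): -24.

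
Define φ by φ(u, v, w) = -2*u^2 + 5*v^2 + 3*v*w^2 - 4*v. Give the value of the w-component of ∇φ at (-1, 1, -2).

(∇φ)_3 = ∂φ/∂w = 6*v*w
At (-1, 1, -2): -12.

-12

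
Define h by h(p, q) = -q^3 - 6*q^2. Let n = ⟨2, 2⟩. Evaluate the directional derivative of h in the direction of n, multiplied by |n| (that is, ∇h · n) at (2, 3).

-126

∂h/∂p = 0
∂h/∂q = -3*q^2 - 12*q
∇h at (2, 3) = (0, -63)
∇h · n = (0)(2) + (-63)(2) = -126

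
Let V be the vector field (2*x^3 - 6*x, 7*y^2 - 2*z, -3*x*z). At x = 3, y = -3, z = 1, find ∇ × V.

(∇×V)₁ = ∂V₃/∂y − ∂V₂/∂z = 2
(∇×V)₂ = ∂V₁/∂z − ∂V₃/∂x = 3*z
(∇×V)₃ = ∂V₂/∂x − ∂V₁/∂y = 0
∇×V = (2, 3*z, 0)
At (3, -3, 1): (2, 3, 0).

(2, 3, 0)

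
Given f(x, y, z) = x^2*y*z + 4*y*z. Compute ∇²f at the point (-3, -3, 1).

∂²f/∂x² = 2*y*z
∂²f/∂y² = 0
∂²f/∂z² = 0
∇²f = 2*y*z
At (-3, -3, 1): -6.

-6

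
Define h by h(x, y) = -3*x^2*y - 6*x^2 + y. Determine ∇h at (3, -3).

(18, -26)

∂h/∂x = -6*x*y - 12*x
∂h/∂y = -3*x^2 + 1
∇h = (-6*x*y - 12*x, -3*x^2 + 1)
At (3, -3): (18, -26).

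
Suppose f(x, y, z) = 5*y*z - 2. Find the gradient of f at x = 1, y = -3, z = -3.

∂f/∂x = 0
∂f/∂y = 5*z
∂f/∂z = 5*y
∇f = (0, 5*z, 5*y)
At (1, -3, -3): (0, -15, -15).

(0, -15, -15)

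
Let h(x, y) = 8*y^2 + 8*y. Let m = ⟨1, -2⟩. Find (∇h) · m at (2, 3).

∂h/∂x = 0
∂h/∂y = 16*y + 8
∇h at (2, 3) = (0, 56)
∇h · m = (0)(1) + (56)(-2) = -112

-112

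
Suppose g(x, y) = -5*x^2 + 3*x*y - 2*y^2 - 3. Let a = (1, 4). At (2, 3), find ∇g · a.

∂g/∂x = -10*x + 3*y
∂g/∂y = 3*x - 4*y
∇g at (2, 3) = (-11, -6)
∇g · a = (-11)(1) + (-6)(4) = -35

-35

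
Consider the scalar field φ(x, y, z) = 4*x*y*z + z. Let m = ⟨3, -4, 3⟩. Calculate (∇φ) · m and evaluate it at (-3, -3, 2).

∂φ/∂x = 4*y*z
∂φ/∂y = 4*x*z
∂φ/∂z = 4*x*y + 1
∇φ at (-3, -3, 2) = (-24, -24, 37)
∇φ · m = (-24)(3) + (-24)(-4) + (37)(3) = 135

135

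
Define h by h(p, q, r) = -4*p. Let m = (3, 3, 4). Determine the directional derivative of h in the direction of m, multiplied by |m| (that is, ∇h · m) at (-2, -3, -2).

-12

∂h/∂p = -4
∂h/∂q = 0
∂h/∂r = 0
∇h at (-2, -3, -2) = (-4, 0, 0)
∇h · m = (-4)(3) + (0)(3) + (0)(4) = -12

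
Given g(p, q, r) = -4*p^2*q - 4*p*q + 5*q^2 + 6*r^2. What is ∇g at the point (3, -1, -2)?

(28, -58, -24)

∂g/∂p = -8*p*q - 4*q
∂g/∂q = -4*p^2 - 4*p + 10*q
∂g/∂r = 12*r
∇g = (-8*p*q - 4*q, -4*p^2 - 4*p + 10*q, 12*r)
At (3, -1, -2): (28, -58, -24).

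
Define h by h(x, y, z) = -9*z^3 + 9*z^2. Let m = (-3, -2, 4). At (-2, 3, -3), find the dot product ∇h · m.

∂h/∂x = 0
∂h/∂y = 0
∂h/∂z = -27*z^2 + 18*z
∇h at (-2, 3, -3) = (0, 0, -297)
∇h · m = (0)(-3) + (0)(-2) + (-297)(4) = -1188

-1188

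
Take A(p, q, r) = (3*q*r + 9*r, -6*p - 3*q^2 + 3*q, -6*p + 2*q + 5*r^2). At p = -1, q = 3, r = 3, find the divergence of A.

∂A₁/∂p = 0
∂A₂/∂q = -6*q + 3
∂A₃/∂r = 10*r
∇·A = -6*q + 10*r + 3
At (-1, 3, 3): 15.

15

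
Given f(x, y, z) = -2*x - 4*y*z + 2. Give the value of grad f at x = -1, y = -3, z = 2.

(-2, -8, 12)

∂f/∂x = -2
∂f/∂y = -4*z
∂f/∂z = -4*y
∇f = (-2, -4*z, -4*y)
At (-1, -3, 2): (-2, -8, 12).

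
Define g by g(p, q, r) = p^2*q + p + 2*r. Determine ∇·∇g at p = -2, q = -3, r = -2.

-6

∂²g/∂p² = 2*q
∂²g/∂q² = 0
∂²g/∂r² = 0
∇²g = 2*q
At (-2, -3, -2): -6.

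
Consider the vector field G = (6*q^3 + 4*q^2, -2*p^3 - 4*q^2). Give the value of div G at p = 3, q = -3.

24

∂G₁/∂p = 0
∂G₂/∂q = -8*q
∇·G = -8*q
At (3, -3): 24.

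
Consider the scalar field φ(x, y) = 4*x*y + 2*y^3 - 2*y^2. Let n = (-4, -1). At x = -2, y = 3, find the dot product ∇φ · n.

∂φ/∂x = 4*y
∂φ/∂y = 4*x + 6*y^2 - 4*y
∇φ at (-2, 3) = (12, 34)
∇φ · n = (12)(-4) + (34)(-1) = -82

-82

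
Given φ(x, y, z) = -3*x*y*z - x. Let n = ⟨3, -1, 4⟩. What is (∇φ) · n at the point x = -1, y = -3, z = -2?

∂φ/∂x = -3*y*z - 1
∂φ/∂y = -3*x*z
∂φ/∂z = -3*x*y
∇φ at (-1, -3, -2) = (-19, -6, -9)
∇φ · n = (-19)(3) + (-6)(-1) + (-9)(4) = -87

-87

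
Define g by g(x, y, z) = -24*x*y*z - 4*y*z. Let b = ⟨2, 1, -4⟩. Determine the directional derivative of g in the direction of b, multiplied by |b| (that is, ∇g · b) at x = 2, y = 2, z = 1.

268

∂g/∂x = -24*y*z
∂g/∂y = -24*x*z - 4*z
∂g/∂z = -24*x*y - 4*y
∇g at (2, 2, 1) = (-48, -52, -104)
∇g · b = (-48)(2) + (-52)(1) + (-104)(-4) = 268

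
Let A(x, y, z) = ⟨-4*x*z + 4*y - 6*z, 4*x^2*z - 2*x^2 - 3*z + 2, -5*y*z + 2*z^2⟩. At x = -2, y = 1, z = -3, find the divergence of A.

∂A₁/∂x = -4*z
∂A₂/∂y = 0
∂A₃/∂z = -5*y + 4*z
∇·A = -5*y
At (-2, 1, -3): -5.

-5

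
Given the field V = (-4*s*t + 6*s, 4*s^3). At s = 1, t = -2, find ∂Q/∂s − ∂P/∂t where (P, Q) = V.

∂V₂/∂s = 12*s^2
∂V₁/∂t = -4*s
Scalar curl = 12*s^2 + 4*s
At (1, -2): 16.

16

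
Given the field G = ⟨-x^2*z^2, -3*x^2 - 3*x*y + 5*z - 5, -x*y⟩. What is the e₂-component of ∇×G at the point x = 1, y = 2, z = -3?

(∇×G)_2 = ∂G₁/∂z − ∂G₃/∂x
= -2*x^2*z − (-y)
= -2*x^2*z + y
At (1, 2, -3): 8.

8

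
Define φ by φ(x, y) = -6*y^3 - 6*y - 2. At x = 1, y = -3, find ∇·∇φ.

∂²φ/∂x² = 0
∂²φ/∂y² = -36*y
∇²φ = -36*y
At (1, -3): 108.

108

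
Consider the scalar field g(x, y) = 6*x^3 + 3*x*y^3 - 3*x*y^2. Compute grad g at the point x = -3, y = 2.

∂g/∂x = 18*x^2 + 3*y^3 - 3*y^2
∂g/∂y = 9*x*y^2 - 6*x*y
∇g = (18*x^2 + 3*y^3 - 3*y^2, 9*x*y^2 - 6*x*y)
At (-3, 2): (174, -72).

(174, -72)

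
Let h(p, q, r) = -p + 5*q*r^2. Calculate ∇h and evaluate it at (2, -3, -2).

(-1, 20, 60)

∂h/∂p = -1
∂h/∂q = 5*r^2
∂h/∂r = 10*q*r
∇h = (-1, 5*r^2, 10*q*r)
At (2, -3, -2): (-1, 20, 60).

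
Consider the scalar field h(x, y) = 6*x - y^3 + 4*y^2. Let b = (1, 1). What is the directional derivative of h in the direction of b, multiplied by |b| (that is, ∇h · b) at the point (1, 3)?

3

∂h/∂x = 6
∂h/∂y = -3*y^2 + 8*y
∇h at (1, 3) = (6, -3)
∇h · b = (6)(1) + (-3)(1) = 3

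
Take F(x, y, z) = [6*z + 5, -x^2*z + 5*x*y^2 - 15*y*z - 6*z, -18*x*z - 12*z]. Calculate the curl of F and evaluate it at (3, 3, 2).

(60, 42, 33)

(∇×F)₁ = ∂F₃/∂y − ∂F₂/∂z = x^2 + 15*y + 6
(∇×F)₂ = ∂F₁/∂z − ∂F₃/∂x = 18*z + 6
(∇×F)₃ = ∂F₂/∂x − ∂F₁/∂y = -2*x*z + 5*y^2
∇×F = (x^2 + 15*y + 6, 18*z + 6, -2*x*z + 5*y^2)
At (3, 3, 2): (60, 42, 33).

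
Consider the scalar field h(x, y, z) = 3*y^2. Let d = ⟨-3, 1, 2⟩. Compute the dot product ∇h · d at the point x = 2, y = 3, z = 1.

∂h/∂x = 0
∂h/∂y = 6*y
∂h/∂z = 0
∇h at (2, 3, 1) = (0, 18, 0)
∇h · d = (0)(-3) + (18)(1) + (0)(2) = 18

18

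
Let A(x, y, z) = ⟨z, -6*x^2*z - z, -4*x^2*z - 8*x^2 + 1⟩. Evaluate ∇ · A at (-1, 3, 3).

-4

∂A₁/∂x = 0
∂A₂/∂y = 0
∂A₃/∂z = -4*x^2
∇·A = -4*x^2
At (-1, 3, 3): -4.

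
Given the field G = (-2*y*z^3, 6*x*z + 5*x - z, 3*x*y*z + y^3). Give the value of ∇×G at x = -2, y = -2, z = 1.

(19, 18, 13)

(∇×G)₁ = ∂G₃/∂y − ∂G₂/∂z = 3*x*z - 6*x + 3*y^2 + 1
(∇×G)₂ = ∂G₁/∂z − ∂G₃/∂x = -6*y*z^2 - 3*y*z
(∇×G)₃ = ∂G₂/∂x − ∂G₁/∂y = 2*z^3 + 6*z + 5
∇×G = (3*x*z - 6*x + 3*y^2 + 1, -6*y*z^2 - 3*y*z, 2*z^3 + 6*z + 5)
At (-2, -2, 1): (19, 18, 13).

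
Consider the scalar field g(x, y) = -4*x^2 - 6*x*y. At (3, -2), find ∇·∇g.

-8

∂²g/∂x² = -8
∂²g/∂y² = 0
∇²g = -8
At (3, -2): -8.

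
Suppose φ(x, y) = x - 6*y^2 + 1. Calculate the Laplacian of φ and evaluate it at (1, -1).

-12

∂²φ/∂x² = 0
∂²φ/∂y² = -12
∇²φ = -12
At (1, -1): -12.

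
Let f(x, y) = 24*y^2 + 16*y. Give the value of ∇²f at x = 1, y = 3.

48

∂²f/∂x² = 0
∂²f/∂y² = 48
∇²f = 48
At (1, 3): 48.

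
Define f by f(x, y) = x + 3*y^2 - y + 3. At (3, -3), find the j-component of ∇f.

-19

(∇f)_2 = ∂f/∂y = 6*y - 1
At (3, -3): -19.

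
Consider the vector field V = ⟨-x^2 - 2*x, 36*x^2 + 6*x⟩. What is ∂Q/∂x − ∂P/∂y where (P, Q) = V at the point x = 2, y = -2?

150

∂V₂/∂x = 72*x + 6
∂V₁/∂y = 0
Scalar curl = 72*x + 6
At (2, -2): 150.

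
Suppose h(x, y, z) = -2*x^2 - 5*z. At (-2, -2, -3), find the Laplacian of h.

-4

∂²h/∂x² = -4
∂²h/∂y² = 0
∂²h/∂z² = 0
∇²h = -4
At (-2, -2, -3): -4.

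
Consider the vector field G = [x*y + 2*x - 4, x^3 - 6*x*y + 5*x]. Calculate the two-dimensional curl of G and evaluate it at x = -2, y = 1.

13

∂G₂/∂x = 3*x^2 - 6*y + 5
∂G₁/∂y = x
Scalar curl = 3*x^2 - x - 6*y + 5
At (-2, 1): 13.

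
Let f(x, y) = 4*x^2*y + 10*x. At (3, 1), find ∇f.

∂f/∂x = 8*x*y + 10
∂f/∂y = 4*x^2
∇f = (8*x*y + 10, 4*x^2)
At (3, 1): (34, 36).

(34, 36)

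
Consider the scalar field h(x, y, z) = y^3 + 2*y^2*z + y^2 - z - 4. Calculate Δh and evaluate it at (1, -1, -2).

∂²h/∂x² = 0
∂²h/∂y² = 2*(3*y + 2*z + 1)
∂²h/∂z² = 0
∇²h = 6*y + 4*z + 2
At (1, -1, -2): -12.

-12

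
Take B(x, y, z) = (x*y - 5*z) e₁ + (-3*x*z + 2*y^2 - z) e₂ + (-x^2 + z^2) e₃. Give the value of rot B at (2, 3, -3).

(∇×B)₁ = ∂B₃/∂y − ∂B₂/∂z = 3*x + 1
(∇×B)₂ = ∂B₁/∂z − ∂B₃/∂x = 2*x - 5
(∇×B)₃ = ∂B₂/∂x − ∂B₁/∂y = -x - 3*z
∇×B = (3*x + 1, 2*x - 5, -x - 3*z)
At (2, 3, -3): (7, -1, 7).

(7, -1, 7)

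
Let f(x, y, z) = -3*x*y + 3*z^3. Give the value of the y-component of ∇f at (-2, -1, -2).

(∇f)_2 = ∂f/∂y = -3*x
At (-2, -1, -2): 6.

6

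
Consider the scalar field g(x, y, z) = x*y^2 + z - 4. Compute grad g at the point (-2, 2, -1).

(4, -8, 1)

∂g/∂x = y^2
∂g/∂y = 2*x*y
∂g/∂z = 1
∇g = (y^2, 2*x*y, 1)
At (-2, 2, -1): (4, -8, 1).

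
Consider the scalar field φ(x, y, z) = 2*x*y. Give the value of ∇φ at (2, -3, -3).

(-6, 4, 0)

∂φ/∂x = 2*y
∂φ/∂y = 2*x
∂φ/∂z = 0
∇φ = (2*y, 2*x, 0)
At (2, -3, -3): (-6, 4, 0).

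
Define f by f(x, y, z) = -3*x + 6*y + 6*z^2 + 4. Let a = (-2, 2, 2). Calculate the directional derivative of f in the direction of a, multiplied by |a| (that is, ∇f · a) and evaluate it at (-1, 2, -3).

∂f/∂x = -3
∂f/∂y = 6
∂f/∂z = 12*z
∇f at (-1, 2, -3) = (-3, 6, -36)
∇f · a = (-3)(-2) + (6)(2) + (-36)(2) = -54

-54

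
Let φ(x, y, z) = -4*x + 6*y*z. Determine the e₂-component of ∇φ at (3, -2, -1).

(∇φ)_2 = ∂φ/∂y = 6*z
At (3, -2, -1): -6.

-6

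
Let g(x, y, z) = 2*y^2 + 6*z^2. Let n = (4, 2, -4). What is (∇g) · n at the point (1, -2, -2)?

∂g/∂x = 0
∂g/∂y = 4*y
∂g/∂z = 12*z
∇g at (1, -2, -2) = (0, -8, -24)
∇g · n = (0)(4) + (-8)(2) + (-24)(-4) = 80

80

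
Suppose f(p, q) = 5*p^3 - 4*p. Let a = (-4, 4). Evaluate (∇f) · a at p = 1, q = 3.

∂f/∂p = 15*p^2 - 4
∂f/∂q = 0
∇f at (1, 3) = (11, 0)
∇f · a = (11)(-4) + (0)(4) = -44

-44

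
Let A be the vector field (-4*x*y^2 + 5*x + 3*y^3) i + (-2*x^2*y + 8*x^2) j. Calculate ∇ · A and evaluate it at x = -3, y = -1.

∂A₁/∂x = -4*y^2 + 5
∂A₂/∂y = -2*x^2
∇·A = -2*x^2 - 4*y^2 + 5
At (-3, -1): -17.

-17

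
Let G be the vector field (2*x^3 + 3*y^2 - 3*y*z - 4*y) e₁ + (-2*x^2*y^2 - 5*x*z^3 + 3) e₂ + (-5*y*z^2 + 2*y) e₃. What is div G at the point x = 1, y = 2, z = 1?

-22

∂G₁/∂x = 6*x^2
∂G₂/∂y = -4*x^2*y
∂G₃/∂z = -10*y*z
∇·G = -4*x^2*y + 6*x^2 - 10*y*z
At (1, 2, 1): -22.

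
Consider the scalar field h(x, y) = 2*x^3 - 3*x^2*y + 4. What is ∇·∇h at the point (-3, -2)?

-24

∂²h/∂x² = 6*(2*x - y)
∂²h/∂y² = 0
∇²h = 12*x - 6*y
At (-3, -2): -24.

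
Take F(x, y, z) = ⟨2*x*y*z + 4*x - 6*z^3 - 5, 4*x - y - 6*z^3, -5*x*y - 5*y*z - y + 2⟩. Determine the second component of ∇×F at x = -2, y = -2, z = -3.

(∇×F)_2 = ∂F₁/∂z − ∂F₃/∂x
= 2*x*y - 18*z^2 − (-5*y)
= 2*x*y + 5*y - 18*z^2
At (-2, -2, -3): -164.

-164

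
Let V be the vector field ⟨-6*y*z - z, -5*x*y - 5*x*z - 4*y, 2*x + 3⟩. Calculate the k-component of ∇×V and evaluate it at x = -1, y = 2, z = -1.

-11

(∇×V)_3 = ∂V₂/∂x − ∂V₁/∂y
= -5*y - 5*z − (-6*z)
= -5*y + z
At (-1, 2, -1): -11.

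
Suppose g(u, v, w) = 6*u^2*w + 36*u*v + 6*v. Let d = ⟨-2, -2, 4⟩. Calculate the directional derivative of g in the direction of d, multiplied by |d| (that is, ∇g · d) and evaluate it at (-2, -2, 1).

∂g/∂u = 12*u*w + 36*v
∂g/∂v = 36*u + 6
∂g/∂w = 6*u^2
∇g at (-2, -2, 1) = (-96, -66, 24)
∇g · d = (-96)(-2) + (-66)(-2) + (24)(4) = 420

420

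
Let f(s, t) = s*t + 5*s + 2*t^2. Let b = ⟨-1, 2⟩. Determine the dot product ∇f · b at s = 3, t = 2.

15

∂f/∂s = t + 5
∂f/∂t = s + 4*t
∇f at (3, 2) = (7, 11)
∇f · b = (7)(-1) + (11)(2) = 15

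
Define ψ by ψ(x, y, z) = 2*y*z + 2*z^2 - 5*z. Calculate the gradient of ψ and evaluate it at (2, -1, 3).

(0, 6, 5)

∂ψ/∂x = 0
∂ψ/∂y = 2*z
∂ψ/∂z = 2*y + 4*z - 5
∇ψ = (0, 2*z, 2*y + 4*z - 5)
At (2, -1, 3): (0, 6, 5).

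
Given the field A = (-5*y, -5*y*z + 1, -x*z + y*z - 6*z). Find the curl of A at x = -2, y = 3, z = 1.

(∇×A)₁ = ∂A₃/∂y − ∂A₂/∂z = 5*y + z
(∇×A)₂ = ∂A₁/∂z − ∂A₃/∂x = z
(∇×A)₃ = ∂A₂/∂x − ∂A₁/∂y = 5
∇×A = (5*y + z, z, 5)
At (-2, 3, 1): (16, 1, 5).

(16, 1, 5)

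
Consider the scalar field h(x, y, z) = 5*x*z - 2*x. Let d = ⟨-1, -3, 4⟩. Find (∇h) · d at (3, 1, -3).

77

∂h/∂x = 5*z - 2
∂h/∂y = 0
∂h/∂z = 5*x
∇h at (3, 1, -3) = (-17, 0, 15)
∇h · d = (-17)(-1) + (0)(-3) + (15)(4) = 77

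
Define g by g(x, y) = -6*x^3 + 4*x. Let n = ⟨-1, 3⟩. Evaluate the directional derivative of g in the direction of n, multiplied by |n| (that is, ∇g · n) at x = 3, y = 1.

158

∂g/∂x = -18*x^2 + 4
∂g/∂y = 0
∇g at (3, 1) = (-158, 0)
∇g · n = (-158)(-1) + (0)(3) = 158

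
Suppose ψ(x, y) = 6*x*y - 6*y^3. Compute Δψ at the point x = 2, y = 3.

-108

∂²ψ/∂x² = 0
∂²ψ/∂y² = -36*y
∇²ψ = -36*y
At (2, 3): -108.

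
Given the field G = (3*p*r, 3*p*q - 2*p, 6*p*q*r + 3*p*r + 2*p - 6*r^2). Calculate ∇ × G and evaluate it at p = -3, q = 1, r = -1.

(18, -2, 1)

(∇×G)₁ = ∂G₃/∂q − ∂G₂/∂r = 6*p*r
(∇×G)₂ = ∂G₁/∂r − ∂G₃/∂p = 3*p - 6*q*r - 3*r - 2
(∇×G)₃ = ∂G₂/∂p − ∂G₁/∂q = 3*q - 2
∇×G = (6*p*r, 3*p - 6*q*r - 3*r - 2, 3*q - 2)
At (-3, 1, -1): (18, -2, 1).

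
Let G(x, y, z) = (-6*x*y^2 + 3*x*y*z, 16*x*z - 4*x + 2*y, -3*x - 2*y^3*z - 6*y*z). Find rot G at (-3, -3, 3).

(∇×G)₁ = ∂G₃/∂y − ∂G₂/∂z = -16*x - 6*y^2*z - 6*z
(∇×G)₂ = ∂G₁/∂z − ∂G₃/∂x = 3*x*y + 3
(∇×G)₃ = ∂G₂/∂x − ∂G₁/∂y = 12*x*y - 3*x*z + 16*z - 4
∇×G = (-16*x - 6*y^2*z - 6*z, 3*x*y + 3, 12*x*y - 3*x*z + 16*z - 4)
At (-3, -3, 3): (-132, 30, 179).

(-132, 30, 179)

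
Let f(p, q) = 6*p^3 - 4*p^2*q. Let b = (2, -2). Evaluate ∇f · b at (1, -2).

76

∂f/∂p = 18*p^2 - 8*p*q
∂f/∂q = -4*p^2
∇f at (1, -2) = (34, -4)
∇f · b = (34)(2) + (-4)(-2) = 76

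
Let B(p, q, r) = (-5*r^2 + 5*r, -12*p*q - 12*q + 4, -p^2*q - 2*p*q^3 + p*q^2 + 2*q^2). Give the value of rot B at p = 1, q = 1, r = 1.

(∇×B)₁ = ∂B₃/∂q − ∂B₂/∂r = -p^2 - 6*p*q^2 + 2*p*q + 4*q
(∇×B)₂ = ∂B₁/∂r − ∂B₃/∂p = 2*p*q + 2*q^3 - q^2 - 10*r + 5
(∇×B)₃ = ∂B₂/∂p − ∂B₁/∂q = -12*q
∇×B = (-p^2 - 6*p*q^2 + 2*p*q + 4*q, 2*p*q + 2*q^3 - q^2 - 10*r + 5, -12*q)
At (1, 1, 1): (-1, -2, -12).

(-1, -2, -12)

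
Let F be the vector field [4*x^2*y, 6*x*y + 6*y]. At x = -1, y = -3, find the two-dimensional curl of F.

∂F₂/∂x = 6*y
∂F₁/∂y = 4*x^2
Scalar curl = -4*x^2 + 6*y
At (-1, -3): -22.

-22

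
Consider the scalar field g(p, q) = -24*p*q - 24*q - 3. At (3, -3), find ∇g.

∂g/∂p = -24*q
∂g/∂q = -24*p - 24
∇g = (-24*q, -24*p - 24)
At (3, -3): (72, -96).

(72, -96)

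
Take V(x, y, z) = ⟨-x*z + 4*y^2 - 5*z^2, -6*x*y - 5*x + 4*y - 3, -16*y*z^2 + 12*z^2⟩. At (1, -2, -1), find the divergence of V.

-89

∂V₁/∂x = -z
∂V₂/∂y = -6*x + 4
∂V₃/∂z = -32*y*z + 24*z
∇·V = -6*x - 32*y*z + 23*z + 4
At (1, -2, -1): -89.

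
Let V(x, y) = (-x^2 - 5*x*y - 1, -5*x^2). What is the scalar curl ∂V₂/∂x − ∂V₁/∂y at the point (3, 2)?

-15

∂V₂/∂x = -10*x
∂V₁/∂y = -5*x
Scalar curl = -5*x
At (3, 2): -15.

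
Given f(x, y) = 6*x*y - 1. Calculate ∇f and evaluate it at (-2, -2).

∂f/∂x = 6*y
∂f/∂y = 6*x
∇f = (6*y, 6*x)
At (-2, -2): (-12, -12).

(-12, -12)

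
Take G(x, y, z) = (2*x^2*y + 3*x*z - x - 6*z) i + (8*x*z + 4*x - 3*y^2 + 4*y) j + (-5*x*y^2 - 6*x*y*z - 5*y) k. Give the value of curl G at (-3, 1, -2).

(13, -22, -30)

(∇×G)₁ = ∂G₃/∂y − ∂G₂/∂z = -10*x*y - 6*x*z - 8*x - 5
(∇×G)₂ = ∂G₁/∂z − ∂G₃/∂x = 3*x + 5*y^2 + 6*y*z - 6
(∇×G)₃ = ∂G₂/∂x − ∂G₁/∂y = -2*x^2 + 8*z + 4
∇×G = (-10*x*y - 6*x*z - 8*x - 5, 3*x + 5*y^2 + 6*y*z - 6, -2*x^2 + 8*z + 4)
At (-3, 1, -2): (13, -22, -30).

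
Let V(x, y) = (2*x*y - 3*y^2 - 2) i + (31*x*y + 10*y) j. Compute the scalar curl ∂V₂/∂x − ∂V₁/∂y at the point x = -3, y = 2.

∂V₂/∂x = 31*y
∂V₁/∂y = 2*x - 6*y
Scalar curl = -2*x + 37*y
At (-3, 2): 80.

80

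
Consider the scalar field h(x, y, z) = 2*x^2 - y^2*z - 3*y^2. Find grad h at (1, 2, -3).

∂h/∂x = 4*x
∂h/∂y = -2*y*z - 6*y
∂h/∂z = -y^2
∇h = (4*x, -2*y*z - 6*y, -y^2)
At (1, 2, -3): (4, 0, -4).

(4, 0, -4)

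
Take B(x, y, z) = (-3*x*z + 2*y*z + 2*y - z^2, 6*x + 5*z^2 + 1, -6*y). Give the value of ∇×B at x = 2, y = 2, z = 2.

(-26, -6, 0)

(∇×B)₁ = ∂B₃/∂y − ∂B₂/∂z = -10*z - 6
(∇×B)₂ = ∂B₁/∂z − ∂B₃/∂x = -3*x + 2*y - 2*z
(∇×B)₃ = ∂B₂/∂x − ∂B₁/∂y = -2*z + 4
∇×B = (-10*z - 6, -3*x + 2*y - 2*z, -2*z + 4)
At (2, 2, 2): (-26, -6, 0).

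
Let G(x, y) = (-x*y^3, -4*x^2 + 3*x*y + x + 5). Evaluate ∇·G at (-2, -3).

21

∂G₁/∂x = -y^3
∂G₂/∂y = 3*x
∇·G = 3*x - y^3
At (-2, -3): 21.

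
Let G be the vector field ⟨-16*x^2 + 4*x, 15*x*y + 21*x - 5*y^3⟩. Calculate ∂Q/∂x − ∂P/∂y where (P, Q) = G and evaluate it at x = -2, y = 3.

∂G₂/∂x = 15*y + 21
∂G₁/∂y = 0
Scalar curl = 15*y + 21
At (-2, 3): 66.

66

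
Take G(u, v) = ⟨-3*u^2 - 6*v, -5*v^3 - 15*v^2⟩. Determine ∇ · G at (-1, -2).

6

∂G₁/∂u = -6*u
∂G₂/∂v = -15*v^2 - 30*v
∇·G = -6*u - 15*v^2 - 30*v
At (-1, -2): 6.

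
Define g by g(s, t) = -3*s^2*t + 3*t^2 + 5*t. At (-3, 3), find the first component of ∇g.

54

(∇g)_1 = ∂g/∂s = -6*s*t
At (-3, 3): 54.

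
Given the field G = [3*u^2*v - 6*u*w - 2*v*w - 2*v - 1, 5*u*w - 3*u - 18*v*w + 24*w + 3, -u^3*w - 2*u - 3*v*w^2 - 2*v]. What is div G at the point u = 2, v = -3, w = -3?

-26

∂G₁/∂u = 6*u*v - 6*w
∂G₂/∂v = -18*w
∂G₃/∂w = -u^3 - 6*v*w
∇·G = -u^3 + 6*u*v - 6*v*w - 24*w
At (2, -3, -3): -26.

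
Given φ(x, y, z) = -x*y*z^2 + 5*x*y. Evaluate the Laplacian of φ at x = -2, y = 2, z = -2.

8

∂²φ/∂x² = 0
∂²φ/∂y² = 0
∂²φ/∂z² = -2*x*y
∇²φ = -2*x*y
At (-2, 2, -2): 8.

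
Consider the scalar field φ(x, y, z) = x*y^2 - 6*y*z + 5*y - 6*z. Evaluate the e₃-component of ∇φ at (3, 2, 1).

(∇φ)_3 = ∂φ/∂z = -6*y - 6
At (3, 2, 1): -18.

-18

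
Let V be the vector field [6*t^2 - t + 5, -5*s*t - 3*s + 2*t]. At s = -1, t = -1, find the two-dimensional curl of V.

15

∂V₂/∂s = -5*t - 3
∂V₁/∂t = 12*t - 1
Scalar curl = -17*t - 2
At (-1, -1): 15.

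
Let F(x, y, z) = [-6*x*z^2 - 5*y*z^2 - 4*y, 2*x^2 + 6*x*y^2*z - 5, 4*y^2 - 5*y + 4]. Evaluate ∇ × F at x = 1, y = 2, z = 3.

(-13, -96, 125)

(∇×F)₁ = ∂F₃/∂y − ∂F₂/∂z = -6*x*y^2 + 8*y - 5
(∇×F)₂ = ∂F₁/∂z − ∂F₃/∂x = -12*x*z - 10*y*z
(∇×F)₃ = ∂F₂/∂x − ∂F₁/∂y = 4*x + 6*y^2*z + 5*z^2 + 4
∇×F = (-6*x*y^2 + 8*y - 5, -12*x*z - 10*y*z, 4*x + 6*y^2*z + 5*z^2 + 4)
At (1, 2, 3): (-13, -96, 125).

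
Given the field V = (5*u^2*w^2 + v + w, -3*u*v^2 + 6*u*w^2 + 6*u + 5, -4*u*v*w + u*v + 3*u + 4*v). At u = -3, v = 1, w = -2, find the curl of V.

(-95, -191, 26)

(∇×V)₁ = ∂V₃/∂v − ∂V₂/∂w = -16*u*w + u + 4
(∇×V)₂ = ∂V₁/∂w − ∂V₃/∂u = 10*u^2*w + 4*v*w - v - 2
(∇×V)₃ = ∂V₂/∂u − ∂V₁/∂v = -3*v^2 + 6*w^2 + 5
∇×V = (-16*u*w + u + 4, 10*u^2*w + 4*v*w - v - 2, -3*v^2 + 6*w^2 + 5)
At (-3, 1, -2): (-95, -191, 26).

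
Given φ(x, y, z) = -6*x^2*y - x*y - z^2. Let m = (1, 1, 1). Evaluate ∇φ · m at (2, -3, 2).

∂φ/∂x = -12*x*y - y
∂φ/∂y = -6*x^2 - x
∂φ/∂z = -2*z
∇φ at (2, -3, 2) = (75, -26, -4)
∇φ · m = (75)(1) + (-26)(1) + (-4)(1) = 45

45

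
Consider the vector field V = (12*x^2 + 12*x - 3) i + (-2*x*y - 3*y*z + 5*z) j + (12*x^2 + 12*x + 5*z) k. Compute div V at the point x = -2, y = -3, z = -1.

∂V₁/∂x = 24*x + 12
∂V₂/∂y = -2*x - 3*z
∂V₃/∂z = 5
∇·V = 22*x - 3*z + 17
At (-2, -3, -1): -24.

-24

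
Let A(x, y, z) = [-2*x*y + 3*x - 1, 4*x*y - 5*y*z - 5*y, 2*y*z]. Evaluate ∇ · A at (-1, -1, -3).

9

∂A₁/∂x = -2*y + 3
∂A₂/∂y = 4*x - 5*z - 5
∂A₃/∂z = 2*y
∇·A = 4*x - 5*z - 2
At (-1, -1, -3): 9.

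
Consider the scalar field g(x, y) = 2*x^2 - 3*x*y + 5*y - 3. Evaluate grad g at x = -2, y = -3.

(1, 11)

∂g/∂x = 4*x - 3*y
∂g/∂y = -3*x + 5
∇g = (4*x - 3*y, -3*x + 5)
At (-2, -3): (1, 11).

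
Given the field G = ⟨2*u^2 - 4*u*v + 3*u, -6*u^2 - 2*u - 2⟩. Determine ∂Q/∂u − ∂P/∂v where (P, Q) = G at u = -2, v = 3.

∂G₂/∂u = -12*u - 2
∂G₁/∂v = -4*u
Scalar curl = -8*u - 2
At (-2, 3): 14.

14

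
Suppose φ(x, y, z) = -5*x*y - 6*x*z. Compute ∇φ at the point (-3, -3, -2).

(27, 15, 18)

∂φ/∂x = -5*y - 6*z
∂φ/∂y = -5*x
∂φ/∂z = -6*x
∇φ = (-5*y - 6*z, -5*x, -6*x)
At (-3, -3, -2): (27, 15, 18).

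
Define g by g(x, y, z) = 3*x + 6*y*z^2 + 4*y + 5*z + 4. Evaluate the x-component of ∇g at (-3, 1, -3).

(∇g)_1 = ∂g/∂x = 3
At (-3, 1, -3): 3.

3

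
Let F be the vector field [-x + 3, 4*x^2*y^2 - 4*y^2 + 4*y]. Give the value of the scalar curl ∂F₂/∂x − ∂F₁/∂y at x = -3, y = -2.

∂F₂/∂x = 8*x*y^2
∂F₁/∂y = 0
Scalar curl = 8*x*y^2
At (-3, -2): -96.

-96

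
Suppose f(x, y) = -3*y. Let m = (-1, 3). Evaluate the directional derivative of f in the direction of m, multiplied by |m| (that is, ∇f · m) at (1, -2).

-9

∂f/∂x = 0
∂f/∂y = -3
∇f at (1, -2) = (0, -3)
∇f · m = (0)(-1) + (-3)(3) = -9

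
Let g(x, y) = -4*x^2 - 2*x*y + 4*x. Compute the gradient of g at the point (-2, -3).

∂g/∂x = -8*x - 2*y + 4
∂g/∂y = -2*x
∇g = (-8*x - 2*y + 4, -2*x)
At (-2, -3): (26, 4).

(26, 4)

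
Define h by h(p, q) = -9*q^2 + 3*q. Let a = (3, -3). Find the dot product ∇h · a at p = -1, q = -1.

-63

∂h/∂p = 0
∂h/∂q = -18*q + 3
∇h at (-1, -1) = (0, 21)
∇h · a = (0)(3) + (21)(-3) = -63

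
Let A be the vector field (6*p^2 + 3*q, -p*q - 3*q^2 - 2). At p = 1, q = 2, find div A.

-1

∂A₁/∂p = 12*p
∂A₂/∂q = -p - 6*q
∇·A = 11*p - 6*q
At (1, 2): -1.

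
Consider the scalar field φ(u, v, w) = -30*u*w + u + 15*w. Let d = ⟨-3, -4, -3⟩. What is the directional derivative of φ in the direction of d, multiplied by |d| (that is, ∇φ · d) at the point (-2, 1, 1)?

-138

∂φ/∂u = -30*w + 1
∂φ/∂v = 0
∂φ/∂w = -30*u + 15
∇φ at (-2, 1, 1) = (-29, 0, 75)
∇φ · d = (-29)(-3) + (0)(-4) + (75)(-3) = -138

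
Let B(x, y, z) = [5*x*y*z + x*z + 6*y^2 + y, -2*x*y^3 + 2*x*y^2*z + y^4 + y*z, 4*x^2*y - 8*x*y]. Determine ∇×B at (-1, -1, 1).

(∇×B)₁ = ∂B₃/∂y − ∂B₂/∂z = 4*x^2 - 2*x*y^2 - 8*x - y
(∇×B)₂ = ∂B₁/∂z − ∂B₃/∂x = -3*x*y + x + 8*y
(∇×B)₃ = ∂B₂/∂x − ∂B₁/∂y = -5*x*z - 2*y^3 + 2*y^2*z - 12*y - 1
∇×B = (4*x^2 - 2*x*y^2 - 8*x - y, -3*x*y + x + 8*y, -5*x*z - 2*y^3 + 2*y^2*z - 12*y - 1)
At (-1, -1, 1): (15, -12, 20).

(15, -12, 20)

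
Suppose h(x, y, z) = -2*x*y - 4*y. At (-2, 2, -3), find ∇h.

(-4, 0, 0)

∂h/∂x = -2*y
∂h/∂y = -2*x - 4
∂h/∂z = 0
∇h = (-2*y, -2*x - 4, 0)
At (-2, 2, -3): (-4, 0, 0).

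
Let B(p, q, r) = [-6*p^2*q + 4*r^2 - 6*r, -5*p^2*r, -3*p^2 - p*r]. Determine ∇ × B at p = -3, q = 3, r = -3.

(∇×B)₁ = ∂B₃/∂q − ∂B₂/∂r = 5*p^2
(∇×B)₂ = ∂B₁/∂r − ∂B₃/∂p = 6*p + 9*r - 6
(∇×B)₃ = ∂B₂/∂p − ∂B₁/∂q = 6*p^2 - 10*p*r
∇×B = (5*p^2, 6*p + 9*r - 6, 6*p^2 - 10*p*r)
At (-3, 3, -3): (45, -51, -36).

(45, -51, -36)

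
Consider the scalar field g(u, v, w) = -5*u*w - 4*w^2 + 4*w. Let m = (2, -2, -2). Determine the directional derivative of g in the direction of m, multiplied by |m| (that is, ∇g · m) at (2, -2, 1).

∂g/∂u = -5*w
∂g/∂v = 0
∂g/∂w = -5*u - 8*w + 4
∇g at (2, -2, 1) = (-5, 0, -14)
∇g · m = (-5)(2) + (0)(-2) + (-14)(-2) = 18

18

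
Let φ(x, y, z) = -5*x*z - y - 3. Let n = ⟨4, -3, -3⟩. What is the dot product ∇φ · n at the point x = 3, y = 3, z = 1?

∂φ/∂x = -5*z
∂φ/∂y = -1
∂φ/∂z = -5*x
∇φ at (3, 3, 1) = (-5, -1, -15)
∇φ · n = (-5)(4) + (-1)(-3) + (-15)(-3) = 28

28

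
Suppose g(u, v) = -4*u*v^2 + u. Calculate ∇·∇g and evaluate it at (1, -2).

-8

∂²g/∂u² = 0
∂²g/∂v² = -8*u
∇²g = -8*u
At (1, -2): -8.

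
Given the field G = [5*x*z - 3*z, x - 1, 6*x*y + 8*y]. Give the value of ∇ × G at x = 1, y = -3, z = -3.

(∇×G)₁ = ∂G₃/∂y − ∂G₂/∂z = 6*x + 8
(∇×G)₂ = ∂G₁/∂z − ∂G₃/∂x = 5*x - 6*y - 3
(∇×G)₃ = ∂G₂/∂x − ∂G₁/∂y = 1
∇×G = (6*x + 8, 5*x - 6*y - 3, 1)
At (1, -3, -3): (14, 20, 1).

(14, 20, 1)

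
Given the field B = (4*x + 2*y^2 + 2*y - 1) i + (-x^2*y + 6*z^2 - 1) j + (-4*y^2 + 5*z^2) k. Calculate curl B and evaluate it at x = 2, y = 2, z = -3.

(20, 0, -18)

(∇×B)₁ = ∂B₃/∂y − ∂B₂/∂z = -8*y - 12*z
(∇×B)₂ = ∂B₁/∂z − ∂B₃/∂x = 0
(∇×B)₃ = ∂B₂/∂x − ∂B₁/∂y = -2*x*y - 4*y - 2
∇×B = (-8*y - 12*z, 0, -2*x*y - 4*y - 2)
At (2, 2, -3): (20, 0, -18).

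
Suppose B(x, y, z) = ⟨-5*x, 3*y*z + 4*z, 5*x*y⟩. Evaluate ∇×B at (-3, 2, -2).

(∇×B)₁ = ∂B₃/∂y − ∂B₂/∂z = 5*x - 3*y - 4
(∇×B)₂ = ∂B₁/∂z − ∂B₃/∂x = -5*y
(∇×B)₃ = ∂B₂/∂x − ∂B₁/∂y = 0
∇×B = (5*x - 3*y - 4, -5*y, 0)
At (-3, 2, -2): (-25, -10, 0).

(-25, -10, 0)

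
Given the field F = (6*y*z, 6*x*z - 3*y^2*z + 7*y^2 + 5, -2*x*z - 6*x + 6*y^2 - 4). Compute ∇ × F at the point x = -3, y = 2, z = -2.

(∇×F)₁ = ∂F₃/∂y − ∂F₂/∂z = -6*x + 3*y^2 + 12*y
(∇×F)₂ = ∂F₁/∂z − ∂F₃/∂x = 6*y + 2*z + 6
(∇×F)₃ = ∂F₂/∂x − ∂F₁/∂y = 0
∇×F = (-6*x + 3*y^2 + 12*y, 6*y + 2*z + 6, 0)
At (-3, 2, -2): (54, 14, 0).

(54, 14, 0)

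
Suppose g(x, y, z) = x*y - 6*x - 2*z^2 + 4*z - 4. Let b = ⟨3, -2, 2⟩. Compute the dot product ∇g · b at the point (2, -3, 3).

∂g/∂x = y - 6
∂g/∂y = x
∂g/∂z = -4*z + 4
∇g at (2, -3, 3) = (-9, 2, -8)
∇g · b = (-9)(3) + (2)(-2) + (-8)(2) = -47

-47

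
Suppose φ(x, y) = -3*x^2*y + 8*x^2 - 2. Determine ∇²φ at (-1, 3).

-2

∂²φ/∂x² = 2*(-3*y + 8)
∂²φ/∂y² = 0
∇²φ = -6*y + 16
At (-1, 3): -2.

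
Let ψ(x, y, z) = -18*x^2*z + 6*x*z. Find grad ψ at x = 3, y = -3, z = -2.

(204, 0, -144)

∂ψ/∂x = -36*x*z + 6*z
∂ψ/∂y = 0
∂ψ/∂z = -18*x^2 + 6*x
∇ψ = (-36*x*z + 6*z, 0, -18*x^2 + 6*x)
At (3, -3, -2): (204, 0, -144).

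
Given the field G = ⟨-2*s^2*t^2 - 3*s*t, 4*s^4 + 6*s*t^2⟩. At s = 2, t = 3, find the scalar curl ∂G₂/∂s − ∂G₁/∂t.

236

∂G₂/∂s = 16*s^3 + 6*t^2
∂G₁/∂t = -4*s^2*t - 3*s
Scalar curl = 16*s^3 + 4*s^2*t + 3*s + 6*t^2
At (2, 3): 236.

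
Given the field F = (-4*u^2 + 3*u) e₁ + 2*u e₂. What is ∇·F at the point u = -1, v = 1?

11

∂F₁/∂u = -8*u + 3
∂F₂/∂v = 0
∇·F = -8*u + 3
At (-1, 1): 11.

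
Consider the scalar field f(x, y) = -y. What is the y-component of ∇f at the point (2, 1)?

(∇f)_2 = ∂f/∂y = -1
At (2, 1): -1.

-1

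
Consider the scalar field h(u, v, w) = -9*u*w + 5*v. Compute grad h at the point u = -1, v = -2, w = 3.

(-27, 5, 9)

∂h/∂u = -9*w
∂h/∂v = 5
∂h/∂w = -9*u
∇h = (-9*w, 5, -9*u)
At (-1, -2, 3): (-27, 5, 9).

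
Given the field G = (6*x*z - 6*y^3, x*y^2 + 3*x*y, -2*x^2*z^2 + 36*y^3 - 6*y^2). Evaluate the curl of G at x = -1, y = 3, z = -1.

(936, -10, 180)

(∇×G)₁ = ∂G₃/∂y − ∂G₂/∂z = 108*y^2 - 12*y
(∇×G)₂ = ∂G₁/∂z − ∂G₃/∂x = 4*x*z^2 + 6*x
(∇×G)₃ = ∂G₂/∂x − ∂G₁/∂y = 19*y^2 + 3*y
∇×G = (108*y^2 - 12*y, 4*x*z^2 + 6*x, 19*y^2 + 3*y)
At (-1, 3, -1): (936, -10, 180).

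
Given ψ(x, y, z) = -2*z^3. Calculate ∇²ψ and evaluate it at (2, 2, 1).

∂²ψ/∂x² = 0
∂²ψ/∂y² = 0
∂²ψ/∂z² = -12*z
∇²ψ = -12*z
At (2, 2, 1): -12.

-12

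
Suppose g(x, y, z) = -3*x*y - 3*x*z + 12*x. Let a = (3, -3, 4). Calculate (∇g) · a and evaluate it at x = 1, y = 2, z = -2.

33

∂g/∂x = -3*y - 3*z + 12
∂g/∂y = -3*x
∂g/∂z = -3*x
∇g at (1, 2, -2) = (12, -3, -3)
∇g · a = (12)(3) + (-3)(-3) + (-3)(4) = 33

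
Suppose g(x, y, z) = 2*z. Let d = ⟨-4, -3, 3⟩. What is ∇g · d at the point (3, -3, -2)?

∂g/∂x = 0
∂g/∂y = 0
∂g/∂z = 2
∇g at (3, -3, -2) = (0, 0, 2)
∇g · d = (0)(-4) + (0)(-3) + (2)(3) = 6

6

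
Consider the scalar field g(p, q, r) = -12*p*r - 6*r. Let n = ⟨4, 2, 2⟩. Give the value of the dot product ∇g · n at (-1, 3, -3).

∂g/∂p = -12*r
∂g/∂q = 0
∂g/∂r = -12*p - 6
∇g at (-1, 3, -3) = (36, 0, 6)
∇g · n = (36)(4) + (0)(2) + (6)(2) = 156

156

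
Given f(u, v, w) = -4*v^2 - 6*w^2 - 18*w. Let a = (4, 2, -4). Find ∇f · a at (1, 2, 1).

∂f/∂u = 0
∂f/∂v = -8*v
∂f/∂w = -12*w - 18
∇f at (1, 2, 1) = (0, -16, -30)
∇f · a = (0)(4) + (-16)(2) + (-30)(-4) = 88

88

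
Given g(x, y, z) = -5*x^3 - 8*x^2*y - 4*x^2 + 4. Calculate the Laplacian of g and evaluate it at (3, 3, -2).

∂²g/∂x² = -2*(15*x + 8*y + 4)
∂²g/∂y² = 0
∂²g/∂z² = 0
∇²g = -30*x - 16*y - 8
At (3, 3, -2): -146.

-146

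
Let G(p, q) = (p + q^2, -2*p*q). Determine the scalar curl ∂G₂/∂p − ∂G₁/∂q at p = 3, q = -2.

∂G₂/∂p = -2*q
∂G₁/∂q = 2*q
Scalar curl = -4*q
At (3, -2): 8.

8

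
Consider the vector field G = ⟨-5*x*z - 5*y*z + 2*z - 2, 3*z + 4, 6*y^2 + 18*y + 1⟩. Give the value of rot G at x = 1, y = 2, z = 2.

(∇×G)₁ = ∂G₃/∂y − ∂G₂/∂z = 12*y + 15
(∇×G)₂ = ∂G₁/∂z − ∂G₃/∂x = -5*x - 5*y + 2
(∇×G)₃ = ∂G₂/∂x − ∂G₁/∂y = 5*z
∇×G = (12*y + 15, -5*x - 5*y + 2, 5*z)
At (1, 2, 2): (39, -13, 10).

(39, -13, 10)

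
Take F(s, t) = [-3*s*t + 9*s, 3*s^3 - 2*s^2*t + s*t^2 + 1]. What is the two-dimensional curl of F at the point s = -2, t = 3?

∂F₂/∂s = 9*s^2 - 4*s*t + t^2
∂F₁/∂t = -3*s
Scalar curl = 9*s^2 - 4*s*t + 3*s + t^2
At (-2, 3): 63.

63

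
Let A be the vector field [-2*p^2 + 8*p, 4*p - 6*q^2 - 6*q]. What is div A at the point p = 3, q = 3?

∂A₁/∂p = -4*p + 8
∂A₂/∂q = -12*q - 6
∇·A = -4*p - 12*q + 2
At (3, 3): -46.

-46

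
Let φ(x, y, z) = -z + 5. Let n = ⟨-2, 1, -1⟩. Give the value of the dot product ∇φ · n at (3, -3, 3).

∂φ/∂x = 0
∂φ/∂y = 0
∂φ/∂z = -1
∇φ at (3, -3, 3) = (0, 0, -1)
∇φ · n = (0)(-2) + (0)(1) + (-1)(-1) = 1

1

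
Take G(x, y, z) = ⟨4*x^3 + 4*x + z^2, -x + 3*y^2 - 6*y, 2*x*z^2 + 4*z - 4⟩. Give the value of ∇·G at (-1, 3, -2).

40

∂G₁/∂x = 12*x^2 + 4
∂G₂/∂y = 6*y - 6
∂G₃/∂z = 4*x*z + 4
∇·G = 12*x^2 + 4*x*z + 6*y + 2
At (-1, 3, -2): 40.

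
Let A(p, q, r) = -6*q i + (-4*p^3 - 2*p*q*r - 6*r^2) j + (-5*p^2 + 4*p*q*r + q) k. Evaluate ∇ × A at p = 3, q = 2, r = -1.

(∇×A)₁ = ∂A₃/∂q − ∂A₂/∂r = 2*p*q + 4*p*r + 12*r + 1
(∇×A)₂ = ∂A₁/∂r − ∂A₃/∂p = 10*p - 4*q*r
(∇×A)₃ = ∂A₂/∂p − ∂A₁/∂q = -12*p^2 - 2*q*r + 6
∇×A = (2*p*q + 4*p*r + 12*r + 1, 10*p - 4*q*r, -12*p^2 - 2*q*r + 6)
At (3, 2, -1): (-11, 38, -98).

(-11, 38, -98)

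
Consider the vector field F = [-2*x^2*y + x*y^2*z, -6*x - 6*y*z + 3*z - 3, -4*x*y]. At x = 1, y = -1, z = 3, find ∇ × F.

(-13, -3, 2)

(∇×F)₁ = ∂F₃/∂y − ∂F₂/∂z = -4*x + 6*y - 3
(∇×F)₂ = ∂F₁/∂z − ∂F₃/∂x = x*y^2 + 4*y
(∇×F)₃ = ∂F₂/∂x − ∂F₁/∂y = 2*x^2 - 2*x*y*z - 6
∇×F = (-4*x + 6*y - 3, x*y^2 + 4*y, 2*x^2 - 2*x*y*z - 6)
At (1, -1, 3): (-13, -3, 2).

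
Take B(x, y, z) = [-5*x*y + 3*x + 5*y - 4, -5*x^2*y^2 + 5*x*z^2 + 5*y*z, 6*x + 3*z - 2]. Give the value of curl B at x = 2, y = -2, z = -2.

(∇×B)₁ = ∂B₃/∂y − ∂B₂/∂z = -10*x*z - 5*y
(∇×B)₂ = ∂B₁/∂z − ∂B₃/∂x = -6
(∇×B)₃ = ∂B₂/∂x − ∂B₁/∂y = -10*x*y^2 + 5*x + 5*z^2 - 5
∇×B = (-10*x*z - 5*y, -6, -10*x*y^2 + 5*x + 5*z^2 - 5)
At (2, -2, -2): (50, -6, -55).

(50, -6, -55)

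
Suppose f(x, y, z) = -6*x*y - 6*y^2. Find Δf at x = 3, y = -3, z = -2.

∂²f/∂x² = 0
∂²f/∂y² = -12
∂²f/∂z² = 0
∇²f = -12
At (3, -3, -2): -12.

-12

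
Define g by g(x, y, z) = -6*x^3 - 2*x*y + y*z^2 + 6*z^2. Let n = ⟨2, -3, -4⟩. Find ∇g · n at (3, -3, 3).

∂g/∂x = -18*x^2 - 2*y
∂g/∂y = -2*x + z^2
∂g/∂z = 2*y*z + 12*z
∇g at (3, -3, 3) = (-156, 3, 18)
∇g · n = (-156)(2) + (3)(-3) + (18)(-4) = -393

-393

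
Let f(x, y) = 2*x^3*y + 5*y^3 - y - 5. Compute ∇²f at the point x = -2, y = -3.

∂²f/∂x² = 12*x*y
∂²f/∂y² = 30*y
∇²f = 12*x*y + 30*y
At (-2, -3): -18.

-18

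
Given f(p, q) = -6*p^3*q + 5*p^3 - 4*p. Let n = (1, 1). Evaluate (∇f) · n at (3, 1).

-193

∂f/∂p = -18*p^2*q + 15*p^2 - 4
∂f/∂q = -6*p^3
∇f at (3, 1) = (-31, -162)
∇f · n = (-31)(1) + (-162)(1) = -193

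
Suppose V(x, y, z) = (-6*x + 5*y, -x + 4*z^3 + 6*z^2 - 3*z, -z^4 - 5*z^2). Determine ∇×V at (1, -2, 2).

(-69, 0, -6)

(∇×V)₁ = ∂V₃/∂y − ∂V₂/∂z = -12*z^2 - 12*z + 3
(∇×V)₂ = ∂V₁/∂z − ∂V₃/∂x = 0
(∇×V)₃ = ∂V₂/∂x − ∂V₁/∂y = -6
∇×V = (-12*z^2 - 12*z + 3, 0, -6)
At (1, -2, 2): (-69, 0, -6).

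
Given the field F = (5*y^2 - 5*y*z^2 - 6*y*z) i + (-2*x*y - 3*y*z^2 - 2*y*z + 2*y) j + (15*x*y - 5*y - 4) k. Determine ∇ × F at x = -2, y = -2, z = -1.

(∇×F)₁ = ∂F₃/∂y − ∂F₂/∂z = 15*x + 6*y*z + 2*y - 5
(∇×F)₂ = ∂F₁/∂z − ∂F₃/∂x = -10*y*z - 21*y
(∇×F)₃ = ∂F₂/∂x − ∂F₁/∂y = -12*y + 5*z^2 + 6*z
∇×F = (15*x + 6*y*z + 2*y - 5, -10*y*z - 21*y, -12*y + 5*z^2 + 6*z)
At (-2, -2, -1): (-27, 22, 23).

(-27, 22, 23)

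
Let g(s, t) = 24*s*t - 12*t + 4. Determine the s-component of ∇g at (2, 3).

(∇g)_1 = ∂g/∂s = 24*t
At (2, 3): 72.

72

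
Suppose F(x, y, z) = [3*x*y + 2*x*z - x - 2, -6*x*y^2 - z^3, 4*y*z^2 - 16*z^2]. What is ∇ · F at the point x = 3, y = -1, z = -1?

70

∂F₁/∂x = 3*y + 2*z - 1
∂F₂/∂y = -12*x*y
∂F₃/∂z = 8*y*z - 32*z
∇·F = -12*x*y + 8*y*z + 3*y - 30*z - 1
At (3, -1, -1): 70.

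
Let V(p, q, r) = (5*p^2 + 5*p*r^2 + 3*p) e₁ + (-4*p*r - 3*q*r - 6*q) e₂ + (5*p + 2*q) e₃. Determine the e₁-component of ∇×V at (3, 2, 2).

20

(∇×V)_1 = ∂V₃/∂q − ∂V₂/∂r
= 2 − (-4*p - 3*q)
= 4*p + 3*q + 2
At (3, 2, 2): 20.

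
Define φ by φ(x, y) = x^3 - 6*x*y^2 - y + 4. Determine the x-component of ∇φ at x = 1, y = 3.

-51

(∇φ)_1 = ∂φ/∂x = 3*x^2 - 6*y^2
At (1, 3): -51.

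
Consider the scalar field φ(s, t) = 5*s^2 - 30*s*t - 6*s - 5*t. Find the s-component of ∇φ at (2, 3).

(∇φ)_1 = ∂φ/∂s = 10*s - 30*t - 6
At (2, 3): -76.

-76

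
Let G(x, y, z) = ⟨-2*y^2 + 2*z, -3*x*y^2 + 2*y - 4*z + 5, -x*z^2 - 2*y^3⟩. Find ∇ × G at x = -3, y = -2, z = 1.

(-20, 3, -20)

(∇×G)₁ = ∂G₃/∂y − ∂G₂/∂z = -6*y^2 + 4
(∇×G)₂ = ∂G₁/∂z − ∂G₃/∂x = z^2 + 2
(∇×G)₃ = ∂G₂/∂x − ∂G₁/∂y = -3*y^2 + 4*y
∇×G = (-6*y^2 + 4, z^2 + 2, -3*y^2 + 4*y)
At (-3, -2, 1): (-20, 3, -20).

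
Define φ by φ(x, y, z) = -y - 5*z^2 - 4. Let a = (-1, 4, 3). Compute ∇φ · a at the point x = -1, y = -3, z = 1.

-34

∂φ/∂x = 0
∂φ/∂y = -1
∂φ/∂z = -10*z
∇φ at (-1, -3, 1) = (0, -1, -10)
∇φ · a = (0)(-1) + (-1)(4) + (-10)(3) = -34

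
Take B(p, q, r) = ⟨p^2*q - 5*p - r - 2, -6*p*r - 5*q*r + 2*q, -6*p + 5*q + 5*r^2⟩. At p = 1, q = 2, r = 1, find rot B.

(∇×B)₁ = ∂B₃/∂q − ∂B₂/∂r = 6*p + 5*q + 5
(∇×B)₂ = ∂B₁/∂r − ∂B₃/∂p = 5
(∇×B)₃ = ∂B₂/∂p − ∂B₁/∂q = -p^2 - 6*r
∇×B = (6*p + 5*q + 5, 5, -p^2 - 6*r)
At (1, 2, 1): (21, 5, -7).

(21, 5, -7)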